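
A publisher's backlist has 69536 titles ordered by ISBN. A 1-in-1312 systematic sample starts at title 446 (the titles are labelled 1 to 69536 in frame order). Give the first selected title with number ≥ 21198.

k = 1312
Steps past start: ⌈(21198 − 446)/1312⌉ = ⌈20752/1312⌉ = 16
Selected title: 446 + 16×1312 = 21438

21438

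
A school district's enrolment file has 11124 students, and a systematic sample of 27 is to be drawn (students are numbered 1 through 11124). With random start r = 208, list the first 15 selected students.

k = N/n = 11124/27 = 412
student 1: 208
student 2: 208 + 412 = 620
student 3: 620 + 412 = 1032
student 4: 1032 + 412 = 1444
student 5: 1444 + 412 = 1856
student 6: 1856 + 412 = 2268
student 7: 2268 + 412 = 2680
student 8: 2680 + 412 = 3092
student 9: 3092 + 412 = 3504
student 10: 3504 + 412 = 3916
student 11: 3916 + 412 = 4328
student 12: 4328 + 412 = 4740
student 13: 4740 + 412 = 5152
student 14: 5152 + 412 = 5564
student 15: 5564 + 412 = 5976

208, 620, 1032, 1444, 1856, 2268, 2680, 3092, 3504, 3916, 4328, 4740, 5152, 5564, 5976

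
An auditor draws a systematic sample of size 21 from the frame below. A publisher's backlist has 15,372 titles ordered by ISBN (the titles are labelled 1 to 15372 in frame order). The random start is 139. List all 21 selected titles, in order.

k = N/n = 15372/21 = 732
title 1: 139
title 2: 139 + 732 = 871
title 3: 871 + 732 = 1603
title 4: 1603 + 732 = 2335
title 5: 2335 + 732 = 3067
title 6: 3067 + 732 = 3799
title 7: 3799 + 732 = 4531
title 8: 4531 + 732 = 5263
title 9: 5263 + 732 = 5995
title 10: 5995 + 732 = 6727
title 11: 6727 + 732 = 7459
title 12: 7459 + 732 = 8191
title 13: 8191 + 732 = 8923
title 14: 8923 + 732 = 9655
title 15: 9655 + 732 = 10387
title 16: 10387 + 732 = 11119
title 17: 11119 + 732 = 11851
title 18: 11851 + 732 = 12583
title 19: 12583 + 732 = 13315
title 20: 13315 + 732 = 14047
title 21: 14047 + 732 = 14779

139, 871, 1603, 2335, 3067, 3799, 4531, 5263, 5995, 6727, 7459, 8191, 8923, 9655, 10387, 11119, 11851, 12583, 13315, 14047, 14779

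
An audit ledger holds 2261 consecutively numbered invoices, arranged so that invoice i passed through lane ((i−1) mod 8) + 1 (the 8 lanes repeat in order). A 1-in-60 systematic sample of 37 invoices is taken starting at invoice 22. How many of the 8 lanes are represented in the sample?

2

Consecutive selections differ by k = 60, so their lane numbers differ by 60 mod 8 = 4.
gcd(60, 8) = 4, so the sample visits 8/4 = 2 distinct residues mod 8.
Start 22 is lane 6; the lanes hit are 2, 6.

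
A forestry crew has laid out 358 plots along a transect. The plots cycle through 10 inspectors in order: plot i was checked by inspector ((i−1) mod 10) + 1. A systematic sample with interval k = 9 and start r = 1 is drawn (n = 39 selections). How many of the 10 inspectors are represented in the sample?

Consecutive selections differ by k = 9, so their inspector numbers differ by 9 mod 10 = 9.
gcd(9, 10) = 1, so the sample visits 10/1 = 10 distinct residues mod 10.
Start 1 is inspector 1; the inspectors hit are 1, 2, 3, 4, 5, 6, 7, 8, 9, 10.

10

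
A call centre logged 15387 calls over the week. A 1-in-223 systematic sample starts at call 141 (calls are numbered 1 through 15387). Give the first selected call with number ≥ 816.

1033

k = 223
Steps past start: ⌈(816 − 141)/223⌉ = ⌈675/223⌉ = 4
Selected call: 141 + 4×223 = 1033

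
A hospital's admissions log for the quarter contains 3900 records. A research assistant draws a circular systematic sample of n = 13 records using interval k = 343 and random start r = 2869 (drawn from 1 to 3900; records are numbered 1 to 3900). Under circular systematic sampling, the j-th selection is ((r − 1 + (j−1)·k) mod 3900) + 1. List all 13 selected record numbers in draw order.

Selection 1: 2869
Selection 2: 2869 + 343 = 3212
Selection 3: 3212 + 343 = 3555
Selection 4: 3555 + 343 = 3898
Selection 5: 3898 + 343 = 4241 → 4241 − 3900 = 341
Selection 6: 341 + 343 = 684
Selection 7: 684 + 343 = 1027
Selection 8: 1027 + 343 = 1370
Selection 9: 1370 + 343 = 1713
Selection 10: 1713 + 343 = 2056
Selection 11: 2056 + 343 = 2399
Selection 12: 2399 + 343 = 2742
Selection 13: 2742 + 343 = 3085

2869, 3212, 3555, 3898, 341, 684, 1027, 1370, 1713, 2056, 2399, 2742, 3085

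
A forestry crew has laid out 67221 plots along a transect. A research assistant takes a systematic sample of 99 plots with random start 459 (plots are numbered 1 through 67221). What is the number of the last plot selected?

67001

k = 67221/99 = 679
99th selection = r + (99−1)·k = 459 + 98×679 = 459 + 66542 = 67001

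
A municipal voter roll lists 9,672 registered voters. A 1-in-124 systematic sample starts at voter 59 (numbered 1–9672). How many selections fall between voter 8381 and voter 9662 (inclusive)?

k = 124
First selection ≥ 8381: 59 + ⌈(8381−59)/124⌉·124 = 59 + 68×124 = 8491
Last selection ≤ 9662: 59 + ⌊(9662−59)/124⌋·124 = 59 + 77×124 = 9607
Count = 77 − 68 + 1 = 10

10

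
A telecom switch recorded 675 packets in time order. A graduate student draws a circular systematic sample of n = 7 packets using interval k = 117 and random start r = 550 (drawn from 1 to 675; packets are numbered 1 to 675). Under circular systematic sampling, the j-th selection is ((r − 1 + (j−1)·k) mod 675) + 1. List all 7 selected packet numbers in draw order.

550, 667, 109, 226, 343, 460, 577

Selection 1: 550
Selection 2: 550 + 117 = 667
Selection 3: 667 + 117 = 784 → 784 − 675 = 109
Selection 4: 109 + 117 = 226
Selection 5: 226 + 117 = 343
Selection 6: 343 + 117 = 460
Selection 7: 460 + 117 = 577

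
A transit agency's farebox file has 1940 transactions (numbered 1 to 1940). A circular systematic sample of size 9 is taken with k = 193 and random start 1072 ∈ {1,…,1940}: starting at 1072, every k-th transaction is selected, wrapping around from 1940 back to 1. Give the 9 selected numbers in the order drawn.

Selection 1: 1072
Selection 2: 1072 + 193 = 1265
Selection 3: 1265 + 193 = 1458
Selection 4: 1458 + 193 = 1651
Selection 5: 1651 + 193 = 1844
Selection 6: 1844 + 193 = 2037 → 2037 − 1940 = 97
Selection 7: 97 + 193 = 290
Selection 8: 290 + 193 = 483
Selection 9: 483 + 193 = 676

1072, 1265, 1458, 1651, 1844, 97, 290, 483, 676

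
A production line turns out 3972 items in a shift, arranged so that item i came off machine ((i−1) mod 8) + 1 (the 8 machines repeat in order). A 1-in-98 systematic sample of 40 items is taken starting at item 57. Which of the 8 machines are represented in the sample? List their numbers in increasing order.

Consecutive selections differ by k = 98, so their machine numbers differ by 98 mod 8 = 2.
gcd(98, 8) = 2, so the sample visits 8/2 = 4 distinct residues mod 8.
Start 57 is machine 1; the machines hit are 1, 3, 5, 7.

1, 3, 5, 7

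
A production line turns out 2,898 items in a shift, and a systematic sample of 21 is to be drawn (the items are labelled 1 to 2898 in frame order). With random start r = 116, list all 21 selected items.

k = N/n = 2898/21 = 138
item 1: 116
item 2: 116 + 138 = 254
item 3: 254 + 138 = 392
item 4: 392 + 138 = 530
item 5: 530 + 138 = 668
item 6: 668 + 138 = 806
item 7: 806 + 138 = 944
item 8: 944 + 138 = 1082
item 9: 1082 + 138 = 1220
item 10: 1220 + 138 = 1358
item 11: 1358 + 138 = 1496
item 12: 1496 + 138 = 1634
item 13: 1634 + 138 = 1772
item 14: 1772 + 138 = 1910
item 15: 1910 + 138 = 2048
item 16: 2048 + 138 = 2186
item 17: 2186 + 138 = 2324
item 18: 2324 + 138 = 2462
item 19: 2462 + 138 = 2600
item 20: 2600 + 138 = 2738
item 21: 2738 + 138 = 2876

116, 254, 392, 530, 668, 806, 944, 1082, 1220, 1358, 1496, 1634, 1772, 1910, 2048, 2186, 2324, 2462, 2600, 2738, 2876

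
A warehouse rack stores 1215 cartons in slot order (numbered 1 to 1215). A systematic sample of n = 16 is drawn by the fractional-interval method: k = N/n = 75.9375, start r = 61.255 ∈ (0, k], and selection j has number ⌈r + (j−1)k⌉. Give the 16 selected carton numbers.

j=1: r + 0k = 61.255 → ⌈·⌉ = 62
j=2: r + 1k = 137.1925 → ⌈·⌉ = 138
j=3: r + 2k = 213.13 → ⌈·⌉ = 214
j=4: r + 3k = 289.0675 → ⌈·⌉ = 290
j=5: r + 4k = 365.005 → ⌈·⌉ = 366
j=6: r + 5k = 440.9425 → ⌈·⌉ = 441
j=7: r + 6k = 516.88 → ⌈·⌉ = 517
j=8: r + 7k = 592.8175 → ⌈·⌉ = 593
j=9: r + 8k = 668.755 → ⌈·⌉ = 669
j=10: r + 9k = 744.6925 → ⌈·⌉ = 745
j=11: r + 10k = 820.63 → ⌈·⌉ = 821
j=12: r + 11k = 896.5675 → ⌈·⌉ = 897
j=13: r + 12k = 972.505 → ⌈·⌉ = 973
j=14: r + 13k = 1048.4425 → ⌈·⌉ = 1049
j=15: r + 14k = 1124.38 → ⌈·⌉ = 1125
j=16: r + 15k = 1200.3175 → ⌈·⌉ = 1201

62, 138, 214, 290, 366, 441, 517, 593, 669, 745, 821, 897, 973, 1049, 1125, 1201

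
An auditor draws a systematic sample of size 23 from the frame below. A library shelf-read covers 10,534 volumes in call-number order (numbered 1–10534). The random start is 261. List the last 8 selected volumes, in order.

7131, 7589, 8047, 8505, 8963, 9421, 9879, 10337

k = N/n = 10534/23 = 458
16th selection = 261 + 15×458 = 7131
17th: 7131 + 458 = 7589
18th: 7589 + 458 = 8047
19th: 8047 + 458 = 8505
20th: 8505 + 458 = 8963
21st: 8963 + 458 = 9421
22nd: 9421 + 458 = 9879
23rd: 9879 + 458 = 10337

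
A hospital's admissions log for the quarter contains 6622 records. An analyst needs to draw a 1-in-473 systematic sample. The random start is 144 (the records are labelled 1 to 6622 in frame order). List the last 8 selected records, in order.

7th selection = 144 + 6×473 = 2982
8th: 2982 + 473 = 3455
9th: 3455 + 473 = 3928
10th: 3928 + 473 = 4401
11th: 4401 + 473 = 4874
12th: 4874 + 473 = 5347
13th: 5347 + 473 = 5820
14th: 5820 + 473 = 6293

2982, 3455, 3928, 4401, 4874, 5347, 5820, 6293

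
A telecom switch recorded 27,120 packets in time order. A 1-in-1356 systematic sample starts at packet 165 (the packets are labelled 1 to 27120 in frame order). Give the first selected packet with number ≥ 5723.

k = 1356
Steps past start: ⌈(5723 − 165)/1356⌉ = ⌈5558/1356⌉ = 5
Selected packet: 165 + 5×1356 = 6945

6945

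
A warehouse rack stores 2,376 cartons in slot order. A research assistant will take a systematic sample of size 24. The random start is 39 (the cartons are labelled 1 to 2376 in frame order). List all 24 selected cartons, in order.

39, 138, 237, 336, 435, 534, 633, 732, 831, 930, 1029, 1128, 1227, 1326, 1425, 1524, 1623, 1722, 1821, 1920, 2019, 2118, 2217, 2316

k = N/n = 2376/24 = 99
carton 1: 39
carton 2: 39 + 99 = 138
carton 3: 138 + 99 = 237
carton 4: 237 + 99 = 336
carton 5: 336 + 99 = 435
carton 6: 435 + 99 = 534
carton 7: 534 + 99 = 633
carton 8: 633 + 99 = 732
carton 9: 732 + 99 = 831
carton 10: 831 + 99 = 930
carton 11: 930 + 99 = 1029
carton 12: 1029 + 99 = 1128
carton 13: 1128 + 99 = 1227
carton 14: 1227 + 99 = 1326
carton 15: 1326 + 99 = 1425
carton 16: 1425 + 99 = 1524
carton 17: 1524 + 99 = 1623
carton 18: 1623 + 99 = 1722
carton 19: 1722 + 99 = 1821
carton 20: 1821 + 99 = 1920
carton 21: 1920 + 99 = 2019
carton 22: 2019 + 99 = 2118
carton 23: 2118 + 99 = 2217
carton 24: 2217 + 99 = 2316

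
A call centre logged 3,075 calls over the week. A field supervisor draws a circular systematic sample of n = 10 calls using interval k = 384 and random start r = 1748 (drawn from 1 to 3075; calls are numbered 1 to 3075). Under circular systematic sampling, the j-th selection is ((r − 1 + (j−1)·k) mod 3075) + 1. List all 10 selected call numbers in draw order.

1748, 2132, 2516, 2900, 209, 593, 977, 1361, 1745, 2129

Selection 1: 1748
Selection 2: 1748 + 384 = 2132
Selection 3: 2132 + 384 = 2516
Selection 4: 2516 + 384 = 2900
Selection 5: 2900 + 384 = 3284 → 3284 − 3075 = 209
Selection 6: 209 + 384 = 593
Selection 7: 593 + 384 = 977
Selection 8: 977 + 384 = 1361
Selection 9: 1361 + 384 = 1745
Selection 10: 1745 + 384 = 2129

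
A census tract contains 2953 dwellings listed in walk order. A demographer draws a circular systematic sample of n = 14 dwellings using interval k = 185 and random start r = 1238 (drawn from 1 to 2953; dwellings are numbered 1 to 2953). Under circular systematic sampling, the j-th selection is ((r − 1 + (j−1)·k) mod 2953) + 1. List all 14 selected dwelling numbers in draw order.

1238, 1423, 1608, 1793, 1978, 2163, 2348, 2533, 2718, 2903, 135, 320, 505, 690

Selection 1: 1238
Selection 2: 1238 + 185 = 1423
Selection 3: 1423 + 185 = 1608
Selection 4: 1608 + 185 = 1793
Selection 5: 1793 + 185 = 1978
Selection 6: 1978 + 185 = 2163
Selection 7: 2163 + 185 = 2348
Selection 8: 2348 + 185 = 2533
Selection 9: 2533 + 185 = 2718
Selection 10: 2718 + 185 = 2903
Selection 11: 2903 + 185 = 3088 → 3088 − 2953 = 135
Selection 12: 135 + 185 = 320
Selection 13: 320 + 185 = 505
Selection 14: 505 + 185 = 690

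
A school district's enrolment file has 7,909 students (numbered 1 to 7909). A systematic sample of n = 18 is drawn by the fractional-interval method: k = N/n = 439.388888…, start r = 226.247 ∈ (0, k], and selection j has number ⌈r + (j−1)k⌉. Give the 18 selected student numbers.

227, 666, 1106, 1545, 1984, 2424, 2863, 3302, 3742, 4181, 4621, 5060, 5499, 5939, 6378, 6818, 7257, 7696

j=1: r + 0k = 226.247 → ⌈·⌉ = 227
j=2: r + 1k = 665.635888… → ⌈·⌉ = 666
j=3: r + 2k = 1105.024777… → ⌈·⌉ = 1106
j=4: r + 3k = 1544.413666… → ⌈·⌉ = 1545
j=5: r + 4k = 1983.802555… → ⌈·⌉ = 1984
j=6: r + 5k = 2423.191444… → ⌈·⌉ = 2424
j=7: r + 6k = 2862.580333… → ⌈·⌉ = 2863
j=8: r + 7k = 3301.969222… → ⌈·⌉ = 3302
j=9: r + 8k = 3741.358111… → ⌈·⌉ = 3742
j=10: r + 9k = 4180.747 → ⌈·⌉ = 4181
j=11: r + 10k = 4620.135888… → ⌈·⌉ = 4621
j=12: r + 11k = 5059.524777… → ⌈·⌉ = 5060
j=13: r + 12k = 5498.913666… → ⌈·⌉ = 5499
j=14: r + 13k = 5938.302555… → ⌈·⌉ = 5939
j=15: r + 14k = 6377.691444… → ⌈·⌉ = 6378
j=16: r + 15k = 6817.080333… → ⌈·⌉ = 6818
j=17: r + 16k = 7256.469222… → ⌈·⌉ = 7257
j=18: r + 17k = 7695.858111… → ⌈·⌉ = 7696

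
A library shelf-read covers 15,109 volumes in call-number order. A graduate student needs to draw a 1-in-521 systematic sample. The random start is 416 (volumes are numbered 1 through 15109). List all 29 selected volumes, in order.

volume 1: 416
volume 2: 416 + 521 = 937
volume 3: 937 + 521 = 1458
volume 4: 1458 + 521 = 1979
volume 5: 1979 + 521 = 2500
volume 6: 2500 + 521 = 3021
volume 7: 3021 + 521 = 3542
volume 8: 3542 + 521 = 4063
volume 9: 4063 + 521 = 4584
volume 10: 4584 + 521 = 5105
volume 11: 5105 + 521 = 5626
volume 12: 5626 + 521 = 6147
volume 13: 6147 + 521 = 6668
volume 14: 6668 + 521 = 7189
volume 15: 7189 + 521 = 7710
volume 16: 7710 + 521 = 8231
volume 17: 8231 + 521 = 8752
volume 18: 8752 + 521 = 9273
volume 19: 9273 + 521 = 9794
volume 20: 9794 + 521 = 10315
volume 21: 10315 + 521 = 10836
volume 22: 10836 + 521 = 11357
volume 23: 11357 + 521 = 11878
volume 24: 11878 + 521 = 12399
volume 25: 12399 + 521 = 12920
volume 26: 12920 + 521 = 13441
volume 27: 13441 + 521 = 13962
volume 28: 13962 + 521 = 14483
volume 29: 14483 + 521 = 15004

416, 937, 1458, 1979, 2500, 3021, 3542, 4063, 4584, 5105, 5626, 6147, 6668, 7189, 7710, 8231, 8752, 9273, 9794, 10315, 10836, 11357, 11878, 12399, 12920, 13441, 13962, 14483, 15004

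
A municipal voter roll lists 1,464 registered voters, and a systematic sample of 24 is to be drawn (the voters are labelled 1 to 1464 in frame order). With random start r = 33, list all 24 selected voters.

33, 94, 155, 216, 277, 338, 399, 460, 521, 582, 643, 704, 765, 826, 887, 948, 1009, 1070, 1131, 1192, 1253, 1314, 1375, 1436

k = N/n = 1464/24 = 61
voter 1: 33
voter 2: 33 + 61 = 94
voter 3: 94 + 61 = 155
voter 4: 155 + 61 = 216
voter 5: 216 + 61 = 277
voter 6: 277 + 61 = 338
voter 7: 338 + 61 = 399
voter 8: 399 + 61 = 460
voter 9: 460 + 61 = 521
voter 10: 521 + 61 = 582
voter 11: 582 + 61 = 643
voter 12: 643 + 61 = 704
voter 13: 704 + 61 = 765
voter 14: 765 + 61 = 826
voter 15: 826 + 61 = 887
voter 16: 887 + 61 = 948
voter 17: 948 + 61 = 1009
voter 18: 1009 + 61 = 1070
voter 19: 1070 + 61 = 1131
voter 20: 1131 + 61 = 1192
voter 21: 1192 + 61 = 1253
voter 22: 1253 + 61 = 1314
voter 23: 1314 + 61 = 1375
voter 24: 1375 + 61 = 1436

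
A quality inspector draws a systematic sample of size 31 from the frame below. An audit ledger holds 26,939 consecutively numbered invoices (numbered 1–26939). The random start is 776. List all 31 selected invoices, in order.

k = N/n = 26939/31 = 869
invoice 1: 776
invoice 2: 776 + 869 = 1645
invoice 3: 1645 + 869 = 2514
invoice 4: 2514 + 869 = 3383
invoice 5: 3383 + 869 = 4252
invoice 6: 4252 + 869 = 5121
invoice 7: 5121 + 869 = 5990
invoice 8: 5990 + 869 = 6859
invoice 9: 6859 + 869 = 7728
invoice 10: 7728 + 869 = 8597
invoice 11: 8597 + 869 = 9466
invoice 12: 9466 + 869 = 10335
invoice 13: 10335 + 869 = 11204
invoice 14: 11204 + 869 = 12073
invoice 15: 12073 + 869 = 12942
invoice 16: 12942 + 869 = 13811
invoice 17: 13811 + 869 = 14680
invoice 18: 14680 + 869 = 15549
invoice 19: 15549 + 869 = 16418
invoice 20: 16418 + 869 = 17287
invoice 21: 17287 + 869 = 18156
invoice 22: 18156 + 869 = 19025
invoice 23: 19025 + 869 = 19894
invoice 24: 19894 + 869 = 20763
invoice 25: 20763 + 869 = 21632
invoice 26: 21632 + 869 = 22501
invoice 27: 22501 + 869 = 23370
invoice 28: 23370 + 869 = 24239
invoice 29: 24239 + 869 = 25108
invoice 30: 25108 + 869 = 25977
invoice 31: 25977 + 869 = 26846

776, 1645, 2514, 3383, 4252, 5121, 5990, 6859, 7728, 8597, 9466, 10335, 11204, 12073, 12942, 13811, 14680, 15549, 16418, 17287, 18156, 19025, 19894, 20763, 21632, 22501, 23370, 24239, 25108, 25977, 26846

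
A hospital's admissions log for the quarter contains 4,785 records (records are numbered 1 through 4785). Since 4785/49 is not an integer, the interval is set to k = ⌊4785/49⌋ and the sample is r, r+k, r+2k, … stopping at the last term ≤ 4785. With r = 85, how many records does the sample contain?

49

k = ⌊4785/49⌋ = 97
Achieved size = ⌊(4785 − 85)/97⌋ + 1 = ⌊4700/97⌋ + 1 = 48 + 1 = 49
(last selection: 85 + 48×97 = 4741 ≤ 4785; next would be 4838 > 4785)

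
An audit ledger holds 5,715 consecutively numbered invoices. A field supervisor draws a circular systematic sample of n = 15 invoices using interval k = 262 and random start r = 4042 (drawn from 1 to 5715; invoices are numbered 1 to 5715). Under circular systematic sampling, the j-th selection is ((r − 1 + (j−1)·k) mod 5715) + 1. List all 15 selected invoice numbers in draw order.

Selection 1: 4042
Selection 2: 4042 + 262 = 4304
Selection 3: 4304 + 262 = 4566
Selection 4: 4566 + 262 = 4828
Selection 5: 4828 + 262 = 5090
Selection 6: 5090 + 262 = 5352
Selection 7: 5352 + 262 = 5614
Selection 8: 5614 + 262 = 5876 → 5876 − 5715 = 161
Selection 9: 161 + 262 = 423
Selection 10: 423 + 262 = 685
Selection 11: 685 + 262 = 947
Selection 12: 947 + 262 = 1209
Selection 13: 1209 + 262 = 1471
Selection 14: 1471 + 262 = 1733
Selection 15: 1733 + 262 = 1995

4042, 4304, 4566, 4828, 5090, 5352, 5614, 161, 423, 685, 947, 1209, 1471, 1733, 1995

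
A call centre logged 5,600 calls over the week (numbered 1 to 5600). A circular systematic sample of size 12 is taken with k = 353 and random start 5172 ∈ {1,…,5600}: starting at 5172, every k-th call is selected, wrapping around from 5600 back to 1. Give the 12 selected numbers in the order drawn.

5172, 5525, 278, 631, 984, 1337, 1690, 2043, 2396, 2749, 3102, 3455

Selection 1: 5172
Selection 2: 5172 + 353 = 5525
Selection 3: 5525 + 353 = 5878 → 5878 − 5600 = 278
Selection 4: 278 + 353 = 631
Selection 5: 631 + 353 = 984
Selection 6: 984 + 353 = 1337
Selection 7: 1337 + 353 = 1690
Selection 8: 1690 + 353 = 2043
Selection 9: 2043 + 353 = 2396
Selection 10: 2396 + 353 = 2749
Selection 11: 2749 + 353 = 3102
Selection 12: 3102 + 353 = 3455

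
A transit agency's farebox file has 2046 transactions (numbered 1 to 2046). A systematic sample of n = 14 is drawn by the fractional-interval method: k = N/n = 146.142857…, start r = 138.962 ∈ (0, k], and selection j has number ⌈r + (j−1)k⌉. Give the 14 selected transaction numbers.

j=1: r + 0k = 138.962 → ⌈·⌉ = 139
j=2: r + 1k = 285.104857… → ⌈·⌉ = 286
j=3: r + 2k = 431.247714… → ⌈·⌉ = 432
j=4: r + 3k = 577.390571… → ⌈·⌉ = 578
j=5: r + 4k = 723.533428… → ⌈·⌉ = 724
j=6: r + 5k = 869.676285… → ⌈·⌉ = 870
j=7: r + 6k = 1015.819142… → ⌈·⌉ = 1016
j=8: r + 7k = 1161.962 → ⌈·⌉ = 1162
j=9: r + 8k = 1308.104857… → ⌈·⌉ = 1309
j=10: r + 9k = 1454.247714… → ⌈·⌉ = 1455
j=11: r + 10k = 1600.390571… → ⌈·⌉ = 1601
j=12: r + 11k = 1746.533428… → ⌈·⌉ = 1747
j=13: r + 12k = 1892.676285… → ⌈·⌉ = 1893
j=14: r + 13k = 2038.819142… → ⌈·⌉ = 2039

139, 286, 432, 578, 724, 870, 1016, 1162, 1309, 1455, 1601, 1747, 1893, 2039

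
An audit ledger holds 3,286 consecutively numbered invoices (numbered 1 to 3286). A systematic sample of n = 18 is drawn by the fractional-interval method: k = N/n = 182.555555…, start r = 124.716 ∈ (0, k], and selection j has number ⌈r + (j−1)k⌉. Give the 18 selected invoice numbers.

j=1: r + 0k = 124.716 → ⌈·⌉ = 125
j=2: r + 1k = 307.271555… → ⌈·⌉ = 308
j=3: r + 2k = 489.827111… → ⌈·⌉ = 490
j=4: r + 3k = 672.382666… → ⌈·⌉ = 673
j=5: r + 4k = 854.938222… → ⌈·⌉ = 855
j=6: r + 5k = 1037.493777… → ⌈·⌉ = 1038
j=7: r + 6k = 1220.049333… → ⌈·⌉ = 1221
j=8: r + 7k = 1402.604888… → ⌈·⌉ = 1403
j=9: r + 8k = 1585.160444… → ⌈·⌉ = 1586
j=10: r + 9k = 1767.716 → ⌈·⌉ = 1768
j=11: r + 10k = 1950.271555… → ⌈·⌉ = 1951
j=12: r + 11k = 2132.827111… → ⌈·⌉ = 2133
j=13: r + 12k = 2315.382666… → ⌈·⌉ = 2316
j=14: r + 13k = 2497.938222… → ⌈·⌉ = 2498
j=15: r + 14k = 2680.493777… → ⌈·⌉ = 2681
j=16: r + 15k = 2863.049333… → ⌈·⌉ = 2864
j=17: r + 16k = 3045.604888… → ⌈·⌉ = 3046
j=18: r + 17k = 3228.160444… → ⌈·⌉ = 3229

125, 308, 490, 673, 855, 1038, 1221, 1403, 1586, 1768, 1951, 2133, 2316, 2498, 2681, 2864, 3046, 3229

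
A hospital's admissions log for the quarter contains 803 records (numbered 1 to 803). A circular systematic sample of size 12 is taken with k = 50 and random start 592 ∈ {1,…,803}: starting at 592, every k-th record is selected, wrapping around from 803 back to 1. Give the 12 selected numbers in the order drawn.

Selection 1: 592
Selection 2: 592 + 50 = 642
Selection 3: 642 + 50 = 692
Selection 4: 692 + 50 = 742
Selection 5: 742 + 50 = 792
Selection 6: 792 + 50 = 842 → 842 − 803 = 39
Selection 7: 39 + 50 = 89
Selection 8: 89 + 50 = 139
Selection 9: 139 + 50 = 189
Selection 10: 189 + 50 = 239
Selection 11: 239 + 50 = 289
Selection 12: 289 + 50 = 339

592, 642, 692, 742, 792, 39, 89, 139, 189, 239, 289, 339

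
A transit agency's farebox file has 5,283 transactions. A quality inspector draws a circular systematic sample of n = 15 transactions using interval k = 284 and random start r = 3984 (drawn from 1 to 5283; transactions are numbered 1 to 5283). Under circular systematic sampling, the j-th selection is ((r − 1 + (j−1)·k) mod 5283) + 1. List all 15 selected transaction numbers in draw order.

Selection 1: 3984
Selection 2: 3984 + 284 = 4268
Selection 3: 4268 + 284 = 4552
Selection 4: 4552 + 284 = 4836
Selection 5: 4836 + 284 = 5120
Selection 6: 5120 + 284 = 5404 → 5404 − 5283 = 121
Selection 7: 121 + 284 = 405
Selection 8: 405 + 284 = 689
Selection 9: 689 + 284 = 973
Selection 10: 973 + 284 = 1257
Selection 11: 1257 + 284 = 1541
Selection 12: 1541 + 284 = 1825
Selection 13: 1825 + 284 = 2109
Selection 14: 2109 + 284 = 2393
Selection 15: 2393 + 284 = 2677

3984, 4268, 4552, 4836, 5120, 121, 405, 689, 973, 1257, 1541, 1825, 2109, 2393, 2677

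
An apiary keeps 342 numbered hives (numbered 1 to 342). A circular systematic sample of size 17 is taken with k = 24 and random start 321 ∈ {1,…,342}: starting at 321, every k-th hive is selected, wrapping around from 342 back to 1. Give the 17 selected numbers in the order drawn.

321, 3, 27, 51, 75, 99, 123, 147, 171, 195, 219, 243, 267, 291, 315, 339, 21

Selection 1: 321
Selection 2: 321 + 24 = 345 → 345 − 342 = 3
Selection 3: 3 + 24 = 27
Selection 4: 27 + 24 = 51
Selection 5: 51 + 24 = 75
Selection 6: 75 + 24 = 99
Selection 7: 99 + 24 = 123
Selection 8: 123 + 24 = 147
Selection 9: 147 + 24 = 171
Selection 10: 171 + 24 = 195
Selection 11: 195 + 24 = 219
Selection 12: 219 + 24 = 243
Selection 13: 243 + 24 = 267
Selection 14: 267 + 24 = 291
Selection 15: 291 + 24 = 315
Selection 16: 315 + 24 = 339
Selection 17: 339 + 24 = 363 → 363 − 342 = 21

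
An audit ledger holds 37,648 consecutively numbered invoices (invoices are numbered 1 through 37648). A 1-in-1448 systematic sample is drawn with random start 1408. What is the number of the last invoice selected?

37608

k = 1448
26th selection = r + (26−1)·k = 1408 + 25×1448 = 1408 + 36200 = 37608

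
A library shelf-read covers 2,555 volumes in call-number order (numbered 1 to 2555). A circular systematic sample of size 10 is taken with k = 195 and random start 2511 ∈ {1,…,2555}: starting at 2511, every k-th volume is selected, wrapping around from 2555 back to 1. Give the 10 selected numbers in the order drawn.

Selection 1: 2511
Selection 2: 2511 + 195 = 2706 → 2706 − 2555 = 151
Selection 3: 151 + 195 = 346
Selection 4: 346 + 195 = 541
Selection 5: 541 + 195 = 736
Selection 6: 736 + 195 = 931
Selection 7: 931 + 195 = 1126
Selection 8: 1126 + 195 = 1321
Selection 9: 1321 + 195 = 1516
Selection 10: 1516 + 195 = 1711

2511, 151, 346, 541, 736, 931, 1126, 1321, 1516, 1711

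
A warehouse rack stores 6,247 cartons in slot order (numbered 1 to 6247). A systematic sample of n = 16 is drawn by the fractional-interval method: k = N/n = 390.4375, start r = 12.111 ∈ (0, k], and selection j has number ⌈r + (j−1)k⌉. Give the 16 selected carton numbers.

j=1: r + 0k = 12.111 → ⌈·⌉ = 13
j=2: r + 1k = 402.5485 → ⌈·⌉ = 403
j=3: r + 2k = 792.986 → ⌈·⌉ = 793
j=4: r + 3k = 1183.4235 → ⌈·⌉ = 1184
j=5: r + 4k = 1573.861 → ⌈·⌉ = 1574
j=6: r + 5k = 1964.2985 → ⌈·⌉ = 1965
j=7: r + 6k = 2354.736 → ⌈·⌉ = 2355
j=8: r + 7k = 2745.1735 → ⌈·⌉ = 2746
j=9: r + 8k = 3135.611 → ⌈·⌉ = 3136
j=10: r + 9k = 3526.0485 → ⌈·⌉ = 3527
j=11: r + 10k = 3916.486 → ⌈·⌉ = 3917
j=12: r + 11k = 4306.9235 → ⌈·⌉ = 4307
j=13: r + 12k = 4697.361 → ⌈·⌉ = 4698
j=14: r + 13k = 5087.7985 → ⌈·⌉ = 5088
j=15: r + 14k = 5478.236 → ⌈·⌉ = 5479
j=16: r + 15k = 5868.6735 → ⌈·⌉ = 5869

13, 403, 793, 1184, 1574, 1965, 2355, 2746, 3136, 3527, 3917, 4307, 4698, 5088, 5479, 5869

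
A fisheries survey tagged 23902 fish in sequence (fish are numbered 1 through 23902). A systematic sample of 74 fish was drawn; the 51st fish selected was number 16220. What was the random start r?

70

k = 23902/74 = 323
r = 16220 − (51−1)×323 = 16220 − 16150 = 70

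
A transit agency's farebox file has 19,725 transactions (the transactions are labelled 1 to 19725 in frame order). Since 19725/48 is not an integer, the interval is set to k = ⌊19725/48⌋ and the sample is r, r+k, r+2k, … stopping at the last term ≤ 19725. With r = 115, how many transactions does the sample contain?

k = ⌊19725/48⌋ = 410
Achieved size = ⌊(19725 − 115)/410⌋ + 1 = ⌊19610/410⌋ + 1 = 47 + 1 = 48
(last selection: 115 + 47×410 = 19385 ≤ 19725; next would be 19795 > 19725)

48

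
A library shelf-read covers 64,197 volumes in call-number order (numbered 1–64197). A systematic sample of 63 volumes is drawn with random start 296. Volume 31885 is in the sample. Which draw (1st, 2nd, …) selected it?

32

k = 64197/63 = 1019
position = (31885 − 296)/1019 + 1 = 31589/1019 + 1 = 31 + 1 = 32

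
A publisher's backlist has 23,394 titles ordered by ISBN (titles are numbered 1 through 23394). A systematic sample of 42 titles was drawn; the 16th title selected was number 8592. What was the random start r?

k = 23394/42 = 557
r = 8592 − (16−1)×557 = 8592 − 8355 = 237

237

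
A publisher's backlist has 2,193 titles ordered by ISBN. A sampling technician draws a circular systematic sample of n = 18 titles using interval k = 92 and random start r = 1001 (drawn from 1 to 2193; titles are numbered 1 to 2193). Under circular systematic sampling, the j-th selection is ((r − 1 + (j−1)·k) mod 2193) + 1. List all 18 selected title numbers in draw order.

Selection 1: 1001
Selection 2: 1001 + 92 = 1093
Selection 3: 1093 + 92 = 1185
Selection 4: 1185 + 92 = 1277
Selection 5: 1277 + 92 = 1369
Selection 6: 1369 + 92 = 1461
Selection 7: 1461 + 92 = 1553
Selection 8: 1553 + 92 = 1645
Selection 9: 1645 + 92 = 1737
Selection 10: 1737 + 92 = 1829
Selection 11: 1829 + 92 = 1921
Selection 12: 1921 + 92 = 2013
Selection 13: 2013 + 92 = 2105
Selection 14: 2105 + 92 = 2197 → 2197 − 2193 = 4
Selection 15: 4 + 92 = 96
Selection 16: 96 + 92 = 188
Selection 17: 188 + 92 = 280
Selection 18: 280 + 92 = 372

1001, 1093, 1185, 1277, 1369, 1461, 1553, 1645, 1737, 1829, 1921, 2013, 2105, 4, 96, 188, 280, 372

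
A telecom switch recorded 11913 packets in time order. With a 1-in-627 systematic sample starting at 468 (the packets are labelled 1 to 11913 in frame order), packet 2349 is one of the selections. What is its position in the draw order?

4

k = 627
position = (2349 − 468)/627 + 1 = 1881/627 + 1 = 3 + 1 = 4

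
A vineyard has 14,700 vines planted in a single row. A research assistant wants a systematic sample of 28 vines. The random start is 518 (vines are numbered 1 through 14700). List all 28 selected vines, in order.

k = N/n = 14700/28 = 525
vine 1: 518
vine 2: 518 + 525 = 1043
vine 3: 1043 + 525 = 1568
vine 4: 1568 + 525 = 2093
vine 5: 2093 + 525 = 2618
vine 6: 2618 + 525 = 3143
vine 7: 3143 + 525 = 3668
vine 8: 3668 + 525 = 4193
vine 9: 4193 + 525 = 4718
vine 10: 4718 + 525 = 5243
vine 11: 5243 + 525 = 5768
vine 12: 5768 + 525 = 6293
vine 13: 6293 + 525 = 6818
vine 14: 6818 + 525 = 7343
vine 15: 7343 + 525 = 7868
vine 16: 7868 + 525 = 8393
vine 17: 8393 + 525 = 8918
vine 18: 8918 + 525 = 9443
vine 19: 9443 + 525 = 9968
vine 20: 9968 + 525 = 10493
vine 21: 10493 + 525 = 11018
vine 22: 11018 + 525 = 11543
vine 23: 11543 + 525 = 12068
vine 24: 12068 + 525 = 12593
vine 25: 12593 + 525 = 13118
vine 26: 13118 + 525 = 13643
vine 27: 13643 + 525 = 14168
vine 28: 14168 + 525 = 14693

518, 1043, 1568, 2093, 2618, 3143, 3668, 4193, 4718, 5243, 5768, 6293, 6818, 7343, 7868, 8393, 8918, 9443, 9968, 10493, 11018, 11543, 12068, 12593, 13118, 13643, 14168, 14693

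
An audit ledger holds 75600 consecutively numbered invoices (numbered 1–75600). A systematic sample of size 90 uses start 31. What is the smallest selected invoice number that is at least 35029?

35311

k = 75600/90 = 840
Steps past start: ⌈(35029 − 31)/840⌉ = ⌈34998/840⌉ = 42
Selected invoice: 31 + 42×840 = 35311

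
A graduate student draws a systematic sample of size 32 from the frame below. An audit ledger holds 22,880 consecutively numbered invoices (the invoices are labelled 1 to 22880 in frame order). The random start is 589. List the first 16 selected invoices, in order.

k = N/n = 22880/32 = 715
invoice 1: 589
invoice 2: 589 + 715 = 1304
invoice 3: 1304 + 715 = 2019
invoice 4: 2019 + 715 = 2734
invoice 5: 2734 + 715 = 3449
invoice 6: 3449 + 715 = 4164
invoice 7: 4164 + 715 = 4879
invoice 8: 4879 + 715 = 5594
invoice 9: 5594 + 715 = 6309
invoice 10: 6309 + 715 = 7024
invoice 11: 7024 + 715 = 7739
invoice 12: 7739 + 715 = 8454
invoice 13: 8454 + 715 = 9169
invoice 14: 9169 + 715 = 9884
invoice 15: 9884 + 715 = 10599
invoice 16: 10599 + 715 = 11314

589, 1304, 2019, 2734, 3449, 4164, 4879, 5594, 6309, 7024, 7739, 8454, 9169, 9884, 10599, 11314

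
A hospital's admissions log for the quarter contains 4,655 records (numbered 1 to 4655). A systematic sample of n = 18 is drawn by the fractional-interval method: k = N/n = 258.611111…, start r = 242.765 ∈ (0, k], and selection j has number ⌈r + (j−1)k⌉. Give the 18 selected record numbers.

j=1: r + 0k = 242.765 → ⌈·⌉ = 243
j=2: r + 1k = 501.376111… → ⌈·⌉ = 502
j=3: r + 2k = 759.987222… → ⌈·⌉ = 760
j=4: r + 3k = 1018.598333… → ⌈·⌉ = 1019
j=5: r + 4k = 1277.209444… → ⌈·⌉ = 1278
j=6: r + 5k = 1535.820555… → ⌈·⌉ = 1536
j=7: r + 6k = 1794.431666… → ⌈·⌉ = 1795
j=8: r + 7k = 2053.042777… → ⌈·⌉ = 2054
j=9: r + 8k = 2311.653888… → ⌈·⌉ = 2312
j=10: r + 9k = 2570.265 → ⌈·⌉ = 2571
j=11: r + 10k = 2828.876111… → ⌈·⌉ = 2829
j=12: r + 11k = 3087.487222… → ⌈·⌉ = 3088
j=13: r + 12k = 3346.098333… → ⌈·⌉ = 3347
j=14: r + 13k = 3604.709444… → ⌈·⌉ = 3605
j=15: r + 14k = 3863.320555… → ⌈·⌉ = 3864
j=16: r + 15k = 4121.931666… → ⌈·⌉ = 4122
j=17: r + 16k = 4380.542777… → ⌈·⌉ = 4381
j=18: r + 17k = 4639.153888… → ⌈·⌉ = 4640

243, 502, 760, 1019, 1278, 1536, 1795, 2054, 2312, 2571, 2829, 3088, 3347, 3605, 3864, 4122, 4381, 4640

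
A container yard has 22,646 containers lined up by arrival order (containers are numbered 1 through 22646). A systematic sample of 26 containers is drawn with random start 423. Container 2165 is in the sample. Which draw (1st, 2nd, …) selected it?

3

k = 22646/26 = 871
position = (2165 − 423)/871 + 1 = 1742/871 + 1 = 2 + 1 = 3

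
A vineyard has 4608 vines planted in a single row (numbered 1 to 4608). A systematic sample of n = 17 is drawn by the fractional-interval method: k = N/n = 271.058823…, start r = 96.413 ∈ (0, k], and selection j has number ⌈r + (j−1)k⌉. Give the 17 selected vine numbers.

97, 368, 639, 910, 1181, 1452, 1723, 1994, 2265, 2536, 2808, 3079, 3350, 3621, 3892, 4163, 4434

j=1: r + 0k = 96.413 → ⌈·⌉ = 97
j=2: r + 1k = 367.471823… → ⌈·⌉ = 368
j=3: r + 2k = 638.530647… → ⌈·⌉ = 639
j=4: r + 3k = 909.589470… → ⌈·⌉ = 910
j=5: r + 4k = 1180.648294… → ⌈·⌉ = 1181
j=6: r + 5k = 1451.707117… → ⌈·⌉ = 1452
j=7: r + 6k = 1722.765941… → ⌈·⌉ = 1723
j=8: r + 7k = 1993.824764… → ⌈·⌉ = 1994
j=9: r + 8k = 2264.883588… → ⌈·⌉ = 2265
j=10: r + 9k = 2535.942411… → ⌈·⌉ = 2536
j=11: r + 10k = 2807.001235… → ⌈·⌉ = 2808
j=12: r + 11k = 3078.060058… → ⌈·⌉ = 3079
j=13: r + 12k = 3349.118882… → ⌈·⌉ = 3350
j=14: r + 13k = 3620.177705… → ⌈·⌉ = 3621
j=15: r + 14k = 3891.236529… → ⌈·⌉ = 3892
j=16: r + 15k = 4162.295352… → ⌈·⌉ = 4163
j=17: r + 16k = 4433.354176… → ⌈·⌉ = 4434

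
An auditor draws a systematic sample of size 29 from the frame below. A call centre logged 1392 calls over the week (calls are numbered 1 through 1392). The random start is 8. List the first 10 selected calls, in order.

8, 56, 104, 152, 200, 248, 296, 344, 392, 440

k = N/n = 1392/29 = 48
call 1: 8
call 2: 8 + 48 = 56
call 3: 56 + 48 = 104
call 4: 104 + 48 = 152
call 5: 152 + 48 = 200
call 6: 200 + 48 = 248
call 7: 248 + 48 = 296
call 8: 296 + 48 = 344
call 9: 344 + 48 = 392
call 10: 392 + 48 = 440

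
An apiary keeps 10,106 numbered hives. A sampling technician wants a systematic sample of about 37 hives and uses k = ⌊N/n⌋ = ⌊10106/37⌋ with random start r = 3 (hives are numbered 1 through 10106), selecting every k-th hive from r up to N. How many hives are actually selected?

38

k = ⌊10106/37⌋ = 273
Achieved size = ⌊(10106 − 3)/273⌋ + 1 = ⌊10103/273⌋ + 1 = 37 + 1 = 38
(last selection: 3 + 37×273 = 10104 ≤ 10106; next would be 10377 > 10106)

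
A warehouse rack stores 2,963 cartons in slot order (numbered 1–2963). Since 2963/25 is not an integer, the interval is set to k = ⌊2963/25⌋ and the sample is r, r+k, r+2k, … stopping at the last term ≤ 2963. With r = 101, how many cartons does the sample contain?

25

k = ⌊2963/25⌋ = 118
Achieved size = ⌊(2963 − 101)/118⌋ + 1 = ⌊2862/118⌋ + 1 = 24 + 1 = 25
(last selection: 101 + 24×118 = 2933 ≤ 2963; next would be 3051 > 2963)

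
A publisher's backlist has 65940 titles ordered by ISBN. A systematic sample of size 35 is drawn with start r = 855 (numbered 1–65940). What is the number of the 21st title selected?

k = 65940/35 = 1884
21st selection = r + (21−1)·k = 855 + 20×1884 = 855 + 37680 = 38535

38535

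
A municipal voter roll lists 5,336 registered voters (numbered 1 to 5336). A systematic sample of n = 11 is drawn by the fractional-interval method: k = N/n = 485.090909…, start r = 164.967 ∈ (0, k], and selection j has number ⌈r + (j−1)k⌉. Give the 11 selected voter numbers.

j=1: r + 0k = 164.967 → ⌈·⌉ = 165
j=2: r + 1k = 650.057909… → ⌈·⌉ = 651
j=3: r + 2k = 1135.148818… → ⌈·⌉ = 1136
j=4: r + 3k = 1620.239727… → ⌈·⌉ = 1621
j=5: r + 4k = 2105.330636… → ⌈·⌉ = 2106
j=6: r + 5k = 2590.421545… → ⌈·⌉ = 2591
j=7: r + 6k = 3075.512454… → ⌈·⌉ = 3076
j=8: r + 7k = 3560.603363… → ⌈·⌉ = 3561
j=9: r + 8k = 4045.694272… → ⌈·⌉ = 4046
j=10: r + 9k = 4530.785181… → ⌈·⌉ = 4531
j=11: r + 10k = 5015.876090… → ⌈·⌉ = 5016

165, 651, 1136, 1621, 2106, 2591, 3076, 3561, 4046, 4531, 5016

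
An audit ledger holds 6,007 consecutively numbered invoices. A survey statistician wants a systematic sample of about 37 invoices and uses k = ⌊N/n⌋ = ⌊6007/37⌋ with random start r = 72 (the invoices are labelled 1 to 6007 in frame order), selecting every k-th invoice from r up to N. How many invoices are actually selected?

k = ⌊6007/37⌋ = 162
Achieved size = ⌊(6007 − 72)/162⌋ + 1 = ⌊5935/162⌋ + 1 = 36 + 1 = 37
(last selection: 72 + 36×162 = 5904 ≤ 6007; next would be 6066 > 6007)

37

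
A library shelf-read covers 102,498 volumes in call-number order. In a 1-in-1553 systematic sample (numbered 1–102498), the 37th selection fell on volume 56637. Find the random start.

729

k = 1553
r = 56637 − (37−1)×1553 = 56637 − 55908 = 729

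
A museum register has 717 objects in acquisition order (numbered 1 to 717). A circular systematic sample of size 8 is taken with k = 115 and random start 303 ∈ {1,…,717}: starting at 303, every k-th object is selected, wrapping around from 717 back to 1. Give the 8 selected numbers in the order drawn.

Selection 1: 303
Selection 2: 303 + 115 = 418
Selection 3: 418 + 115 = 533
Selection 4: 533 + 115 = 648
Selection 5: 648 + 115 = 763 → 763 − 717 = 46
Selection 6: 46 + 115 = 161
Selection 7: 161 + 115 = 276
Selection 8: 276 + 115 = 391

303, 418, 533, 648, 46, 161, 276, 391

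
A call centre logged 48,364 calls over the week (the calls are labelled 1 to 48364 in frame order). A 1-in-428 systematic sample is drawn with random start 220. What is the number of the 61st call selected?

25900

k = 428
61st selection = r + (61−1)·k = 220 + 60×428 = 220 + 25680 = 25900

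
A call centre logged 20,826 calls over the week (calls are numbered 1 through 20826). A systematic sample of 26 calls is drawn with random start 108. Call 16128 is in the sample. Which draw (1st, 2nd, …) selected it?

k = 20826/26 = 801
position = (16128 − 108)/801 + 1 = 16020/801 + 1 = 20 + 1 = 21

21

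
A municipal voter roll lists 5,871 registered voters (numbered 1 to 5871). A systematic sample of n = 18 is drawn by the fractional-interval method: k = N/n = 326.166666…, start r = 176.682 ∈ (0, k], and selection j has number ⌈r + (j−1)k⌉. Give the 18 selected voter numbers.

j=1: r + 0k = 176.682 → ⌈·⌉ = 177
j=2: r + 1k = 502.848666… → ⌈·⌉ = 503
j=3: r + 2k = 829.015333… → ⌈·⌉ = 830
j=4: r + 3k = 1155.182 → ⌈·⌉ = 1156
j=5: r + 4k = 1481.348666… → ⌈·⌉ = 1482
j=6: r + 5k = 1807.515333… → ⌈·⌉ = 1808
j=7: r + 6k = 2133.682 → ⌈·⌉ = 2134
j=8: r + 7k = 2459.848666… → ⌈·⌉ = 2460
j=9: r + 8k = 2786.015333… → ⌈·⌉ = 2787
j=10: r + 9k = 3112.182 → ⌈·⌉ = 3113
j=11: r + 10k = 3438.348666… → ⌈·⌉ = 3439
j=12: r + 11k = 3764.515333… → ⌈·⌉ = 3765
j=13: r + 12k = 4090.682 → ⌈·⌉ = 4091
j=14: r + 13k = 4416.848666… → ⌈·⌉ = 4417
j=15: r + 14k = 4743.015333… → ⌈·⌉ = 4744
j=16: r + 15k = 5069.182 → ⌈·⌉ = 5070
j=17: r + 16k = 5395.348666… → ⌈·⌉ = 5396
j=18: r + 17k = 5721.515333… → ⌈·⌉ = 5722

177, 503, 830, 1156, 1482, 1808, 2134, 2460, 2787, 3113, 3439, 3765, 4091, 4417, 4744, 5070, 5396, 5722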